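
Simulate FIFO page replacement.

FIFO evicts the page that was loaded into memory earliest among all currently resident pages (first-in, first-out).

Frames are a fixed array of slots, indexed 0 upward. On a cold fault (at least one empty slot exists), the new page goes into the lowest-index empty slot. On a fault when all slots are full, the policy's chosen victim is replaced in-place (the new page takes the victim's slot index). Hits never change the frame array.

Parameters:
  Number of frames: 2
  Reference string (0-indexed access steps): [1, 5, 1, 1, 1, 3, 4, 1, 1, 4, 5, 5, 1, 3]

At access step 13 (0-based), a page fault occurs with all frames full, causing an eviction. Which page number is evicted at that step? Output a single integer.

Step 0: ref 1 -> FAULT, frames=[1,-]
Step 1: ref 5 -> FAULT, frames=[1,5]
Step 2: ref 1 -> HIT, frames=[1,5]
Step 3: ref 1 -> HIT, frames=[1,5]
Step 4: ref 1 -> HIT, frames=[1,5]
Step 5: ref 3 -> FAULT, evict 1, frames=[3,5]
Step 6: ref 4 -> FAULT, evict 5, frames=[3,4]
Step 7: ref 1 -> FAULT, evict 3, frames=[1,4]
Step 8: ref 1 -> HIT, frames=[1,4]
Step 9: ref 4 -> HIT, frames=[1,4]
Step 10: ref 5 -> FAULT, evict 4, frames=[1,5]
Step 11: ref 5 -> HIT, frames=[1,5]
Step 12: ref 1 -> HIT, frames=[1,5]
Step 13: ref 3 -> FAULT, evict 1, frames=[3,5]
At step 13: evicted page 1

Answer: 1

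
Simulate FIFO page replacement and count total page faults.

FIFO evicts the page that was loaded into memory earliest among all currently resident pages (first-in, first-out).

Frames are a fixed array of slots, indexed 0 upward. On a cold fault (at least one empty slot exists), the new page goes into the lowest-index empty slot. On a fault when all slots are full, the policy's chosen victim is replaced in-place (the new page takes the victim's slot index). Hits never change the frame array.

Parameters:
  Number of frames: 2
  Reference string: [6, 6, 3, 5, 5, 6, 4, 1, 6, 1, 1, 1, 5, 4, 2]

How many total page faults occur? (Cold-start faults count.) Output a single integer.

Answer: 10

Derivation:
Step 0: ref 6 → FAULT, frames=[6,-]
Step 1: ref 6 → HIT, frames=[6,-]
Step 2: ref 3 → FAULT, frames=[6,3]
Step 3: ref 5 → FAULT (evict 6), frames=[5,3]
Step 4: ref 5 → HIT, frames=[5,3]
Step 5: ref 6 → FAULT (evict 3), frames=[5,6]
Step 6: ref 4 → FAULT (evict 5), frames=[4,6]
Step 7: ref 1 → FAULT (evict 6), frames=[4,1]
Step 8: ref 6 → FAULT (evict 4), frames=[6,1]
Step 9: ref 1 → HIT, frames=[6,1]
Step 10: ref 1 → HIT, frames=[6,1]
Step 11: ref 1 → HIT, frames=[6,1]
Step 12: ref 5 → FAULT (evict 1), frames=[6,5]
Step 13: ref 4 → FAULT (evict 6), frames=[4,5]
Step 14: ref 2 → FAULT (evict 5), frames=[4,2]
Total faults: 10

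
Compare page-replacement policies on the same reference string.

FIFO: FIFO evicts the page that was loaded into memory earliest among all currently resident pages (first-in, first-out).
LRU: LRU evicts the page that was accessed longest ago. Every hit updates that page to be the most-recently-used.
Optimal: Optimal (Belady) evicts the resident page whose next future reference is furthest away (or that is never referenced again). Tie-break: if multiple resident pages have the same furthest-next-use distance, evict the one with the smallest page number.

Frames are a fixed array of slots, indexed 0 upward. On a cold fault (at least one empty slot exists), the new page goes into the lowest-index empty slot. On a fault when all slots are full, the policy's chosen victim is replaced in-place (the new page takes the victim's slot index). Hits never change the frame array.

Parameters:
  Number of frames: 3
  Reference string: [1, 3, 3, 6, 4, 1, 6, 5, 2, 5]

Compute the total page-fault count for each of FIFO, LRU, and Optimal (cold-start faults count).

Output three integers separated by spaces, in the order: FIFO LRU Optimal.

--- FIFO ---
  step 0: ref 1 -> FAULT, frames=[1,-,-] (faults so far: 1)
  step 1: ref 3 -> FAULT, frames=[1,3,-] (faults so far: 2)
  step 2: ref 3 -> HIT, frames=[1,3,-] (faults so far: 2)
  step 3: ref 6 -> FAULT, frames=[1,3,6] (faults so far: 3)
  step 4: ref 4 -> FAULT, evict 1, frames=[4,3,6] (faults so far: 4)
  step 5: ref 1 -> FAULT, evict 3, frames=[4,1,6] (faults so far: 5)
  step 6: ref 6 -> HIT, frames=[4,1,6] (faults so far: 5)
  step 7: ref 5 -> FAULT, evict 6, frames=[4,1,5] (faults so far: 6)
  step 8: ref 2 -> FAULT, evict 4, frames=[2,1,5] (faults so far: 7)
  step 9: ref 5 -> HIT, frames=[2,1,5] (faults so far: 7)
  FIFO total faults: 7
--- LRU ---
  step 0: ref 1 -> FAULT, frames=[1,-,-] (faults so far: 1)
  step 1: ref 3 -> FAULT, frames=[1,3,-] (faults so far: 2)
  step 2: ref 3 -> HIT, frames=[1,3,-] (faults so far: 2)
  step 3: ref 6 -> FAULT, frames=[1,3,6] (faults so far: 3)
  step 4: ref 4 -> FAULT, evict 1, frames=[4,3,6] (faults so far: 4)
  step 5: ref 1 -> FAULT, evict 3, frames=[4,1,6] (faults so far: 5)
  step 6: ref 6 -> HIT, frames=[4,1,6] (faults so far: 5)
  step 7: ref 5 -> FAULT, evict 4, frames=[5,1,6] (faults so far: 6)
  step 8: ref 2 -> FAULT, evict 1, frames=[5,2,6] (faults so far: 7)
  step 9: ref 5 -> HIT, frames=[5,2,6] (faults so far: 7)
  LRU total faults: 7
--- Optimal ---
  step 0: ref 1 -> FAULT, frames=[1,-,-] (faults so far: 1)
  step 1: ref 3 -> FAULT, frames=[1,3,-] (faults so far: 2)
  step 2: ref 3 -> HIT, frames=[1,3,-] (faults so far: 2)
  step 3: ref 6 -> FAULT, frames=[1,3,6] (faults so far: 3)
  step 4: ref 4 -> FAULT, evict 3, frames=[1,4,6] (faults so far: 4)
  step 5: ref 1 -> HIT, frames=[1,4,6] (faults so far: 4)
  step 6: ref 6 -> HIT, frames=[1,4,6] (faults so far: 4)
  step 7: ref 5 -> FAULT, evict 1, frames=[5,4,6] (faults so far: 5)
  step 8: ref 2 -> FAULT, evict 4, frames=[5,2,6] (faults so far: 6)
  step 9: ref 5 -> HIT, frames=[5,2,6] (faults so far: 6)
  Optimal total faults: 6

Answer: 7 7 6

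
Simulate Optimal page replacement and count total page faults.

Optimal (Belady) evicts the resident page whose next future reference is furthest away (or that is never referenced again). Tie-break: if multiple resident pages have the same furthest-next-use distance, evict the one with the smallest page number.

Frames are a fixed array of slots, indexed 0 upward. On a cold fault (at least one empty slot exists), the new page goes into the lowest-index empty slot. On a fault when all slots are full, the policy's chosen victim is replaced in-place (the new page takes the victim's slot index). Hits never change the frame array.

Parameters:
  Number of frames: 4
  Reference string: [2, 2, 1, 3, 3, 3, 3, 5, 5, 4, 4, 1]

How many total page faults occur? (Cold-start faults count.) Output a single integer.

Step 0: ref 2 → FAULT, frames=[2,-,-,-]
Step 1: ref 2 → HIT, frames=[2,-,-,-]
Step 2: ref 1 → FAULT, frames=[2,1,-,-]
Step 3: ref 3 → FAULT, frames=[2,1,3,-]
Step 4: ref 3 → HIT, frames=[2,1,3,-]
Step 5: ref 3 → HIT, frames=[2,1,3,-]
Step 6: ref 3 → HIT, frames=[2,1,3,-]
Step 7: ref 5 → FAULT, frames=[2,1,3,5]
Step 8: ref 5 → HIT, frames=[2,1,3,5]
Step 9: ref 4 → FAULT (evict 2), frames=[4,1,3,5]
Step 10: ref 4 → HIT, frames=[4,1,3,5]
Step 11: ref 1 → HIT, frames=[4,1,3,5]
Total faults: 5

Answer: 5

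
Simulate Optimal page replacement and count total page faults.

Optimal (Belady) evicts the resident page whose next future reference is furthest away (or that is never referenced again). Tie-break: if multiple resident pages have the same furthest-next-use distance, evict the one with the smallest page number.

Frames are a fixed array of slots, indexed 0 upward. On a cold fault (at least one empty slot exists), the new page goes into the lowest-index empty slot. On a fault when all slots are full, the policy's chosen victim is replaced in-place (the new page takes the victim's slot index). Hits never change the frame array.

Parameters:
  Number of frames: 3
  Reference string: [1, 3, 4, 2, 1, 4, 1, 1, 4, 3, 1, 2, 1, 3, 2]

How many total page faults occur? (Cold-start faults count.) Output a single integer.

Step 0: ref 1 → FAULT, frames=[1,-,-]
Step 1: ref 3 → FAULT, frames=[1,3,-]
Step 2: ref 4 → FAULT, frames=[1,3,4]
Step 3: ref 2 → FAULT (evict 3), frames=[1,2,4]
Step 4: ref 1 → HIT, frames=[1,2,4]
Step 5: ref 4 → HIT, frames=[1,2,4]
Step 6: ref 1 → HIT, frames=[1,2,4]
Step 7: ref 1 → HIT, frames=[1,2,4]
Step 8: ref 4 → HIT, frames=[1,2,4]
Step 9: ref 3 → FAULT (evict 4), frames=[1,2,3]
Step 10: ref 1 → HIT, frames=[1,2,3]
Step 11: ref 2 → HIT, frames=[1,2,3]
Step 12: ref 1 → HIT, frames=[1,2,3]
Step 13: ref 3 → HIT, frames=[1,2,3]
Step 14: ref 2 → HIT, frames=[1,2,3]
Total faults: 5

Answer: 5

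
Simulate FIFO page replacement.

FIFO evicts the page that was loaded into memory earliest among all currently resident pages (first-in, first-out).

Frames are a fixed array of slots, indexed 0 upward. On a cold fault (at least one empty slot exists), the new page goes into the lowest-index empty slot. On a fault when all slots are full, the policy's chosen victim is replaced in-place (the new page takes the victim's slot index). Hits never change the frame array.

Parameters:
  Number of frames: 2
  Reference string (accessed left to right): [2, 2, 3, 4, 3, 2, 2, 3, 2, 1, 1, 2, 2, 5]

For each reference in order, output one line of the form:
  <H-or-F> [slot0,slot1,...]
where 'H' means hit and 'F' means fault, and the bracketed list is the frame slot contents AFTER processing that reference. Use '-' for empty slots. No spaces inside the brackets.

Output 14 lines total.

F [2,-]
H [2,-]
F [2,3]
F [4,3]
H [4,3]
F [4,2]
H [4,2]
F [3,2]
H [3,2]
F [3,1]
H [3,1]
F [2,1]
H [2,1]
F [2,5]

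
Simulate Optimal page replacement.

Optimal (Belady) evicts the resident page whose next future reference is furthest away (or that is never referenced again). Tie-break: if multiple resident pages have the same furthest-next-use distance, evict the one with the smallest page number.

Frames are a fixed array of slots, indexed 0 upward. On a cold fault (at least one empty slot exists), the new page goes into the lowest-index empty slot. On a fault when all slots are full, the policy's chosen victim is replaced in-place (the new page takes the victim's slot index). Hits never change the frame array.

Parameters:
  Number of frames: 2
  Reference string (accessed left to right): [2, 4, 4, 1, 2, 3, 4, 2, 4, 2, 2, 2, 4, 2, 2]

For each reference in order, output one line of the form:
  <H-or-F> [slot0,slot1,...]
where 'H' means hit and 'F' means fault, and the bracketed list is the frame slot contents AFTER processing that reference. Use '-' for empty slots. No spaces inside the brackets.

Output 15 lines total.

F [2,-]
F [2,4]
H [2,4]
F [2,1]
H [2,1]
F [2,3]
F [2,4]
H [2,4]
H [2,4]
H [2,4]
H [2,4]
H [2,4]
H [2,4]
H [2,4]
H [2,4]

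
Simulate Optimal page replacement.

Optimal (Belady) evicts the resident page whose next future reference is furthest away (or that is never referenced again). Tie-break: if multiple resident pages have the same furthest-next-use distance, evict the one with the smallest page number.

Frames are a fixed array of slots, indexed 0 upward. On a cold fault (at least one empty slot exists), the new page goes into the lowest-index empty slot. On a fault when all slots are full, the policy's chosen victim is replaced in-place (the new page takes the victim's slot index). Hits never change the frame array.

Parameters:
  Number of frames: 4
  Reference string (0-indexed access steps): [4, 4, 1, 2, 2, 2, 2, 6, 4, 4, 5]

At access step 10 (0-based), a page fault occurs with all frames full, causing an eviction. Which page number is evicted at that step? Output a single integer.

Answer: 1

Derivation:
Step 0: ref 4 -> FAULT, frames=[4,-,-,-]
Step 1: ref 4 -> HIT, frames=[4,-,-,-]
Step 2: ref 1 -> FAULT, frames=[4,1,-,-]
Step 3: ref 2 -> FAULT, frames=[4,1,2,-]
Step 4: ref 2 -> HIT, frames=[4,1,2,-]
Step 5: ref 2 -> HIT, frames=[4,1,2,-]
Step 6: ref 2 -> HIT, frames=[4,1,2,-]
Step 7: ref 6 -> FAULT, frames=[4,1,2,6]
Step 8: ref 4 -> HIT, frames=[4,1,2,6]
Step 9: ref 4 -> HIT, frames=[4,1,2,6]
Step 10: ref 5 -> FAULT, evict 1, frames=[4,5,2,6]
At step 10: evicted page 1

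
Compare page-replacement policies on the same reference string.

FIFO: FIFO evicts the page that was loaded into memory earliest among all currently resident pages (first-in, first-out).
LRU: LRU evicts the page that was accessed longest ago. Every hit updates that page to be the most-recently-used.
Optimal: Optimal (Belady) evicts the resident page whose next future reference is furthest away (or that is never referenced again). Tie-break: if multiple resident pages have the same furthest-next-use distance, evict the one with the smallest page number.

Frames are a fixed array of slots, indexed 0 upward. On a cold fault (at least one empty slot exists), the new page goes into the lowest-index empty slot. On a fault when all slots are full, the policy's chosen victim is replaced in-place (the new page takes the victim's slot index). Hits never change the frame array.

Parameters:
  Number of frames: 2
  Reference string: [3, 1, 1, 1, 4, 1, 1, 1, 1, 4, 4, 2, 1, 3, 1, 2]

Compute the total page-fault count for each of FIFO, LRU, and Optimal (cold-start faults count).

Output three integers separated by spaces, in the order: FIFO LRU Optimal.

Answer: 7 7 6

Derivation:
--- FIFO ---
  step 0: ref 3 -> FAULT, frames=[3,-] (faults so far: 1)
  step 1: ref 1 -> FAULT, frames=[3,1] (faults so far: 2)
  step 2: ref 1 -> HIT, frames=[3,1] (faults so far: 2)
  step 3: ref 1 -> HIT, frames=[3,1] (faults so far: 2)
  step 4: ref 4 -> FAULT, evict 3, frames=[4,1] (faults so far: 3)
  step 5: ref 1 -> HIT, frames=[4,1] (faults so far: 3)
  step 6: ref 1 -> HIT, frames=[4,1] (faults so far: 3)
  step 7: ref 1 -> HIT, frames=[4,1] (faults so far: 3)
  step 8: ref 1 -> HIT, frames=[4,1] (faults so far: 3)
  step 9: ref 4 -> HIT, frames=[4,1] (faults so far: 3)
  step 10: ref 4 -> HIT, frames=[4,1] (faults so far: 3)
  step 11: ref 2 -> FAULT, evict 1, frames=[4,2] (faults so far: 4)
  step 12: ref 1 -> FAULT, evict 4, frames=[1,2] (faults so far: 5)
  step 13: ref 3 -> FAULT, evict 2, frames=[1,3] (faults so far: 6)
  step 14: ref 1 -> HIT, frames=[1,3] (faults so far: 6)
  step 15: ref 2 -> FAULT, evict 1, frames=[2,3] (faults so far: 7)
  FIFO total faults: 7
--- LRU ---
  step 0: ref 3 -> FAULT, frames=[3,-] (faults so far: 1)
  step 1: ref 1 -> FAULT, frames=[3,1] (faults so far: 2)
  step 2: ref 1 -> HIT, frames=[3,1] (faults so far: 2)
  step 3: ref 1 -> HIT, frames=[3,1] (faults so far: 2)
  step 4: ref 4 -> FAULT, evict 3, frames=[4,1] (faults so far: 3)
  step 5: ref 1 -> HIT, frames=[4,1] (faults so far: 3)
  step 6: ref 1 -> HIT, frames=[4,1] (faults so far: 3)
  step 7: ref 1 -> HIT, frames=[4,1] (faults so far: 3)
  step 8: ref 1 -> HIT, frames=[4,1] (faults so far: 3)
  step 9: ref 4 -> HIT, frames=[4,1] (faults so far: 3)
  step 10: ref 4 -> HIT, frames=[4,1] (faults so far: 3)
  step 11: ref 2 -> FAULT, evict 1, frames=[4,2] (faults so far: 4)
  step 12: ref 1 -> FAULT, evict 4, frames=[1,2] (faults so far: 5)
  step 13: ref 3 -> FAULT, evict 2, frames=[1,3] (faults so far: 6)
  step 14: ref 1 -> HIT, frames=[1,3] (faults so far: 6)
  step 15: ref 2 -> FAULT, evict 3, frames=[1,2] (faults so far: 7)
  LRU total faults: 7
--- Optimal ---
  step 0: ref 3 -> FAULT, frames=[3,-] (faults so far: 1)
  step 1: ref 1 -> FAULT, frames=[3,1] (faults so far: 2)
  step 2: ref 1 -> HIT, frames=[3,1] (faults so far: 2)
  step 3: ref 1 -> HIT, frames=[3,1] (faults so far: 2)
  step 4: ref 4 -> FAULT, evict 3, frames=[4,1] (faults so far: 3)
  step 5: ref 1 -> HIT, frames=[4,1] (faults so far: 3)
  step 6: ref 1 -> HIT, frames=[4,1] (faults so far: 3)
  step 7: ref 1 -> HIT, frames=[4,1] (faults so far: 3)
  step 8: ref 1 -> HIT, frames=[4,1] (faults so far: 3)
  step 9: ref 4 -> HIT, frames=[4,1] (faults so far: 3)
  step 10: ref 4 -> HIT, frames=[4,1] (faults so far: 3)
  step 11: ref 2 -> FAULT, evict 4, frames=[2,1] (faults so far: 4)
  step 12: ref 1 -> HIT, frames=[2,1] (faults so far: 4)
  step 13: ref 3 -> FAULT, evict 2, frames=[3,1] (faults so far: 5)
  step 14: ref 1 -> HIT, frames=[3,1] (faults so far: 5)
  step 15: ref 2 -> FAULT, evict 1, frames=[3,2] (faults so far: 6)
  Optimal total faults: 6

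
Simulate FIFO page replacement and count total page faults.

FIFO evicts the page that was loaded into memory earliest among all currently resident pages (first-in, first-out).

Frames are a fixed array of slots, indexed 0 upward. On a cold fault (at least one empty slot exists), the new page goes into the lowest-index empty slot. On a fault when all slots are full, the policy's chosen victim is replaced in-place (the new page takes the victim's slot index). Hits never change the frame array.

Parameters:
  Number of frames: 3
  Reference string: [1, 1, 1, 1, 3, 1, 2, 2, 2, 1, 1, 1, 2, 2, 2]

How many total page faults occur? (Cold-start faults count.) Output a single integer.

Step 0: ref 1 → FAULT, frames=[1,-,-]
Step 1: ref 1 → HIT, frames=[1,-,-]
Step 2: ref 1 → HIT, frames=[1,-,-]
Step 3: ref 1 → HIT, frames=[1,-,-]
Step 4: ref 3 → FAULT, frames=[1,3,-]
Step 5: ref 1 → HIT, frames=[1,3,-]
Step 6: ref 2 → FAULT, frames=[1,3,2]
Step 7: ref 2 → HIT, frames=[1,3,2]
Step 8: ref 2 → HIT, frames=[1,3,2]
Step 9: ref 1 → HIT, frames=[1,3,2]
Step 10: ref 1 → HIT, frames=[1,3,2]
Step 11: ref 1 → HIT, frames=[1,3,2]
Step 12: ref 2 → HIT, frames=[1,3,2]
Step 13: ref 2 → HIT, frames=[1,3,2]
Step 14: ref 2 → HIT, frames=[1,3,2]
Total faults: 3

Answer: 3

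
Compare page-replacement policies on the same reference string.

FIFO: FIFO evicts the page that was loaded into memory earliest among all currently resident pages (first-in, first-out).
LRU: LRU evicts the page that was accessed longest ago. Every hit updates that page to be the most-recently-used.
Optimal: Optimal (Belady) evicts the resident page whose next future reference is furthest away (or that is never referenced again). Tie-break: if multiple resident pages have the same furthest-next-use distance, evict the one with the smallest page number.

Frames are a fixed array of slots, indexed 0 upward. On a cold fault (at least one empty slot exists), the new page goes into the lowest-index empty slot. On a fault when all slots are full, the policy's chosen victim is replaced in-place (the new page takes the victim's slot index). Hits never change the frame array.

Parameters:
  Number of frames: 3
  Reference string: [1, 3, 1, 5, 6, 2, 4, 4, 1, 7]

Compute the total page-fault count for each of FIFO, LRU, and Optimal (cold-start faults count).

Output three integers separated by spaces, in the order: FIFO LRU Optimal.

Answer: 8 8 7

Derivation:
--- FIFO ---
  step 0: ref 1 -> FAULT, frames=[1,-,-] (faults so far: 1)
  step 1: ref 3 -> FAULT, frames=[1,3,-] (faults so far: 2)
  step 2: ref 1 -> HIT, frames=[1,3,-] (faults so far: 2)
  step 3: ref 5 -> FAULT, frames=[1,3,5] (faults so far: 3)
  step 4: ref 6 -> FAULT, evict 1, frames=[6,3,5] (faults so far: 4)
  step 5: ref 2 -> FAULT, evict 3, frames=[6,2,5] (faults so far: 5)
  step 6: ref 4 -> FAULT, evict 5, frames=[6,2,4] (faults so far: 6)
  step 7: ref 4 -> HIT, frames=[6,2,4] (faults so far: 6)
  step 8: ref 1 -> FAULT, evict 6, frames=[1,2,4] (faults so far: 7)
  step 9: ref 7 -> FAULT, evict 2, frames=[1,7,4] (faults so far: 8)
  FIFO total faults: 8
--- LRU ---
  step 0: ref 1 -> FAULT, frames=[1,-,-] (faults so far: 1)
  step 1: ref 3 -> FAULT, frames=[1,3,-] (faults so far: 2)
  step 2: ref 1 -> HIT, frames=[1,3,-] (faults so far: 2)
  step 3: ref 5 -> FAULT, frames=[1,3,5] (faults so far: 3)
  step 4: ref 6 -> FAULT, evict 3, frames=[1,6,5] (faults so far: 4)
  step 5: ref 2 -> FAULT, evict 1, frames=[2,6,5] (faults so far: 5)
  step 6: ref 4 -> FAULT, evict 5, frames=[2,6,4] (faults so far: 6)
  step 7: ref 4 -> HIT, frames=[2,6,4] (faults so far: 6)
  step 8: ref 1 -> FAULT, evict 6, frames=[2,1,4] (faults so far: 7)
  step 9: ref 7 -> FAULT, evict 2, frames=[7,1,4] (faults so far: 8)
  LRU total faults: 8
--- Optimal ---
  step 0: ref 1 -> FAULT, frames=[1,-,-] (faults so far: 1)
  step 1: ref 3 -> FAULT, frames=[1,3,-] (faults so far: 2)
  step 2: ref 1 -> HIT, frames=[1,3,-] (faults so far: 2)
  step 3: ref 5 -> FAULT, frames=[1,3,5] (faults so far: 3)
  step 4: ref 6 -> FAULT, evict 3, frames=[1,6,5] (faults so far: 4)
  step 5: ref 2 -> FAULT, evict 5, frames=[1,6,2] (faults so far: 5)
  step 6: ref 4 -> FAULT, evict 2, frames=[1,6,4] (faults so far: 6)
  step 7: ref 4 -> HIT, frames=[1,6,4] (faults so far: 6)
  step 8: ref 1 -> HIT, frames=[1,6,4] (faults so far: 6)
  step 9: ref 7 -> FAULT, evict 1, frames=[7,6,4] (faults so far: 7)
  Optimal total faults: 7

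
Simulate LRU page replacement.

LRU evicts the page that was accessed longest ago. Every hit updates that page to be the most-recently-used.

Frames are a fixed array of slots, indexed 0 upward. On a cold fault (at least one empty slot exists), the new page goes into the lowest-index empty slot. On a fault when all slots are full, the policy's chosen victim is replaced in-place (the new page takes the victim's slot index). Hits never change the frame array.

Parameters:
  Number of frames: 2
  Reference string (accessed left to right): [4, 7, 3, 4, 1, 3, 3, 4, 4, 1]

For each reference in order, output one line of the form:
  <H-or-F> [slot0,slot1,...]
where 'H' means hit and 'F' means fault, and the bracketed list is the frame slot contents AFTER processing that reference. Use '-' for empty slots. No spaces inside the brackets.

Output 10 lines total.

F [4,-]
F [4,7]
F [3,7]
F [3,4]
F [1,4]
F [1,3]
H [1,3]
F [4,3]
H [4,3]
F [4,1]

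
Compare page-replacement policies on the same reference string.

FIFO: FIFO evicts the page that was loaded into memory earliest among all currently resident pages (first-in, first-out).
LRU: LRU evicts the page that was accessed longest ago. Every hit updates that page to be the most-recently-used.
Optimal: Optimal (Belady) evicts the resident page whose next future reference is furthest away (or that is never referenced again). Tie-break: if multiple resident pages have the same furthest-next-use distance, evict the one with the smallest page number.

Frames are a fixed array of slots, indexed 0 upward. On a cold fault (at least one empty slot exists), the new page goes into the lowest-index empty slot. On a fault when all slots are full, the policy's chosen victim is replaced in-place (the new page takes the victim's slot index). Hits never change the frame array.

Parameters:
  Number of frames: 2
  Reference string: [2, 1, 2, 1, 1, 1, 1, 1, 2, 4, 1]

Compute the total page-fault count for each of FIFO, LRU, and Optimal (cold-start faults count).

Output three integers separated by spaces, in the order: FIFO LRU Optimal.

--- FIFO ---
  step 0: ref 2 -> FAULT, frames=[2,-] (faults so far: 1)
  step 1: ref 1 -> FAULT, frames=[2,1] (faults so far: 2)
  step 2: ref 2 -> HIT, frames=[2,1] (faults so far: 2)
  step 3: ref 1 -> HIT, frames=[2,1] (faults so far: 2)
  step 4: ref 1 -> HIT, frames=[2,1] (faults so far: 2)
  step 5: ref 1 -> HIT, frames=[2,1] (faults so far: 2)
  step 6: ref 1 -> HIT, frames=[2,1] (faults so far: 2)
  step 7: ref 1 -> HIT, frames=[2,1] (faults so far: 2)
  step 8: ref 2 -> HIT, frames=[2,1] (faults so far: 2)
  step 9: ref 4 -> FAULT, evict 2, frames=[4,1] (faults so far: 3)
  step 10: ref 1 -> HIT, frames=[4,1] (faults so far: 3)
  FIFO total faults: 3
--- LRU ---
  step 0: ref 2 -> FAULT, frames=[2,-] (faults so far: 1)
  step 1: ref 1 -> FAULT, frames=[2,1] (faults so far: 2)
  step 2: ref 2 -> HIT, frames=[2,1] (faults so far: 2)
  step 3: ref 1 -> HIT, frames=[2,1] (faults so far: 2)
  step 4: ref 1 -> HIT, frames=[2,1] (faults so far: 2)
  step 5: ref 1 -> HIT, frames=[2,1] (faults so far: 2)
  step 6: ref 1 -> HIT, frames=[2,1] (faults so far: 2)
  step 7: ref 1 -> HIT, frames=[2,1] (faults so far: 2)
  step 8: ref 2 -> HIT, frames=[2,1] (faults so far: 2)
  step 9: ref 4 -> FAULT, evict 1, frames=[2,4] (faults so far: 3)
  step 10: ref 1 -> FAULT, evict 2, frames=[1,4] (faults so far: 4)
  LRU total faults: 4
--- Optimal ---
  step 0: ref 2 -> FAULT, frames=[2,-] (faults so far: 1)
  step 1: ref 1 -> FAULT, frames=[2,1] (faults so far: 2)
  step 2: ref 2 -> HIT, frames=[2,1] (faults so far: 2)
  step 3: ref 1 -> HIT, frames=[2,1] (faults so far: 2)
  step 4: ref 1 -> HIT, frames=[2,1] (faults so far: 2)
  step 5: ref 1 -> HIT, frames=[2,1] (faults so far: 2)
  step 6: ref 1 -> HIT, frames=[2,1] (faults so far: 2)
  step 7: ref 1 -> HIT, frames=[2,1] (faults so far: 2)
  step 8: ref 2 -> HIT, frames=[2,1] (faults so far: 2)
  step 9: ref 4 -> FAULT, evict 2, frames=[4,1] (faults so far: 3)
  step 10: ref 1 -> HIT, frames=[4,1] (faults so far: 3)
  Optimal total faults: 3

Answer: 3 4 3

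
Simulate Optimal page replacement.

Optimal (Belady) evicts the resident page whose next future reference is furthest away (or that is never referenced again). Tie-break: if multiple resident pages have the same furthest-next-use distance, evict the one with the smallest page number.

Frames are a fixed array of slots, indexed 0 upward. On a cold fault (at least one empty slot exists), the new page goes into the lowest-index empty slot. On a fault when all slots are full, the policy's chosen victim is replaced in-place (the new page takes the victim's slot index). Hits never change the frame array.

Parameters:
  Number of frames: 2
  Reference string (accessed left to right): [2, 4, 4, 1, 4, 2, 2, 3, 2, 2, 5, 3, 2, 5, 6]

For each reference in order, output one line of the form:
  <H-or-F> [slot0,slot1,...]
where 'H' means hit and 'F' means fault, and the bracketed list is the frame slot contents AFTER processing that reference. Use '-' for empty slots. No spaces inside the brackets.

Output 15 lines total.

F [2,-]
F [2,4]
H [2,4]
F [1,4]
H [1,4]
F [2,4]
H [2,4]
F [2,3]
H [2,3]
H [2,3]
F [5,3]
H [5,3]
F [5,2]
H [5,2]
F [5,6]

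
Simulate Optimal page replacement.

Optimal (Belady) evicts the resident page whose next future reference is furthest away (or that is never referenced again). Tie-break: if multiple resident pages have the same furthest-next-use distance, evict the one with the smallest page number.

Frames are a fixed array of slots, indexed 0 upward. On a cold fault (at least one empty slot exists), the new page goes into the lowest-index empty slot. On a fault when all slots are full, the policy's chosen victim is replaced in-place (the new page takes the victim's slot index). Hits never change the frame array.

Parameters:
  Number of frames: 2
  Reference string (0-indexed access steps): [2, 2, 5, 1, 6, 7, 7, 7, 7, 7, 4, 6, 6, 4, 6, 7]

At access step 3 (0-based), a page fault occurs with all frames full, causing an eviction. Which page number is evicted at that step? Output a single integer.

Step 0: ref 2 -> FAULT, frames=[2,-]
Step 1: ref 2 -> HIT, frames=[2,-]
Step 2: ref 5 -> FAULT, frames=[2,5]
Step 3: ref 1 -> FAULT, evict 2, frames=[1,5]
At step 3: evicted page 2

Answer: 2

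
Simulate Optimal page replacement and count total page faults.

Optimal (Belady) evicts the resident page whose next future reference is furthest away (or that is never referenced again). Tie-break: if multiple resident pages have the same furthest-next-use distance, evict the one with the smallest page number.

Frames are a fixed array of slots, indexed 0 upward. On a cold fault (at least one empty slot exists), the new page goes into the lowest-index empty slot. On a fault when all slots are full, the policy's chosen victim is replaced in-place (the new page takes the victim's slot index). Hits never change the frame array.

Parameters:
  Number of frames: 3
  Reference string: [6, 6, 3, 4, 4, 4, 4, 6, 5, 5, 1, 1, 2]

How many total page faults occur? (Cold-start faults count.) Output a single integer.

Step 0: ref 6 → FAULT, frames=[6,-,-]
Step 1: ref 6 → HIT, frames=[6,-,-]
Step 2: ref 3 → FAULT, frames=[6,3,-]
Step 3: ref 4 → FAULT, frames=[6,3,4]
Step 4: ref 4 → HIT, frames=[6,3,4]
Step 5: ref 4 → HIT, frames=[6,3,4]
Step 6: ref 4 → HIT, frames=[6,3,4]
Step 7: ref 6 → HIT, frames=[6,3,4]
Step 8: ref 5 → FAULT (evict 3), frames=[6,5,4]
Step 9: ref 5 → HIT, frames=[6,5,4]
Step 10: ref 1 → FAULT (evict 4), frames=[6,5,1]
Step 11: ref 1 → HIT, frames=[6,5,1]
Step 12: ref 2 → FAULT (evict 1), frames=[6,5,2]
Total faults: 6

Answer: 6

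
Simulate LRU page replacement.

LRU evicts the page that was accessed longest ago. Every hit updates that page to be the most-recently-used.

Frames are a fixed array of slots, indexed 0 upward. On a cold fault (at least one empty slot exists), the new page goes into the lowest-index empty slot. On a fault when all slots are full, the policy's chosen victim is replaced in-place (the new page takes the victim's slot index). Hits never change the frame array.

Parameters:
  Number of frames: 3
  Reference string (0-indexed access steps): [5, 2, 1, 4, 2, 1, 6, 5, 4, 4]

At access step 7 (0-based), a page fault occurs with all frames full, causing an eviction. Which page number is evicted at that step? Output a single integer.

Step 0: ref 5 -> FAULT, frames=[5,-,-]
Step 1: ref 2 -> FAULT, frames=[5,2,-]
Step 2: ref 1 -> FAULT, frames=[5,2,1]
Step 3: ref 4 -> FAULT, evict 5, frames=[4,2,1]
Step 4: ref 2 -> HIT, frames=[4,2,1]
Step 5: ref 1 -> HIT, frames=[4,2,1]
Step 6: ref 6 -> FAULT, evict 4, frames=[6,2,1]
Step 7: ref 5 -> FAULT, evict 2, frames=[6,5,1]
At step 7: evicted page 2

Answer: 2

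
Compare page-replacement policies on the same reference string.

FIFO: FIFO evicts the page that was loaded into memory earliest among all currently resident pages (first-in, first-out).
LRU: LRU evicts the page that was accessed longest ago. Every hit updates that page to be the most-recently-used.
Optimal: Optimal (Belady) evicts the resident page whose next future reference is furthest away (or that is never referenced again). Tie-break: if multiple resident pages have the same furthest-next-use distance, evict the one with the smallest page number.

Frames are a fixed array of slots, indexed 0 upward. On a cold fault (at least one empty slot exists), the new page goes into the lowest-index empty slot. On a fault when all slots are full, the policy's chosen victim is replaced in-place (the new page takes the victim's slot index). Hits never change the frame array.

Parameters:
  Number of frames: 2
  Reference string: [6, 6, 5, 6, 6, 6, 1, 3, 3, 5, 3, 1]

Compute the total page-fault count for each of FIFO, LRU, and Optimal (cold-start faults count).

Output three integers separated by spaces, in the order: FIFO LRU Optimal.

Answer: 6 6 5

Derivation:
--- FIFO ---
  step 0: ref 6 -> FAULT, frames=[6,-] (faults so far: 1)
  step 1: ref 6 -> HIT, frames=[6,-] (faults so far: 1)
  step 2: ref 5 -> FAULT, frames=[6,5] (faults so far: 2)
  step 3: ref 6 -> HIT, frames=[6,5] (faults so far: 2)
  step 4: ref 6 -> HIT, frames=[6,5] (faults so far: 2)
  step 5: ref 6 -> HIT, frames=[6,5] (faults so far: 2)
  step 6: ref 1 -> FAULT, evict 6, frames=[1,5] (faults so far: 3)
  step 7: ref 3 -> FAULT, evict 5, frames=[1,3] (faults so far: 4)
  step 8: ref 3 -> HIT, frames=[1,3] (faults so far: 4)
  step 9: ref 5 -> FAULT, evict 1, frames=[5,3] (faults so far: 5)
  step 10: ref 3 -> HIT, frames=[5,3] (faults so far: 5)
  step 11: ref 1 -> FAULT, evict 3, frames=[5,1] (faults so far: 6)
  FIFO total faults: 6
--- LRU ---
  step 0: ref 6 -> FAULT, frames=[6,-] (faults so far: 1)
  step 1: ref 6 -> HIT, frames=[6,-] (faults so far: 1)
  step 2: ref 5 -> FAULT, frames=[6,5] (faults so far: 2)
  step 3: ref 6 -> HIT, frames=[6,5] (faults so far: 2)
  step 4: ref 6 -> HIT, frames=[6,5] (faults so far: 2)
  step 5: ref 6 -> HIT, frames=[6,5] (faults so far: 2)
  step 6: ref 1 -> FAULT, evict 5, frames=[6,1] (faults so far: 3)
  step 7: ref 3 -> FAULT, evict 6, frames=[3,1] (faults so far: 4)
  step 8: ref 3 -> HIT, frames=[3,1] (faults so far: 4)
  step 9: ref 5 -> FAULT, evict 1, frames=[3,5] (faults so far: 5)
  step 10: ref 3 -> HIT, frames=[3,5] (faults so far: 5)
  step 11: ref 1 -> FAULT, evict 5, frames=[3,1] (faults so far: 6)
  LRU total faults: 6
--- Optimal ---
  step 0: ref 6 -> FAULT, frames=[6,-] (faults so far: 1)
  step 1: ref 6 -> HIT, frames=[6,-] (faults so far: 1)
  step 2: ref 5 -> FAULT, frames=[6,5] (faults so far: 2)
  step 3: ref 6 -> HIT, frames=[6,5] (faults so far: 2)
  step 4: ref 6 -> HIT, frames=[6,5] (faults so far: 2)
  step 5: ref 6 -> HIT, frames=[6,5] (faults so far: 2)
  step 6: ref 1 -> FAULT, evict 6, frames=[1,5] (faults so far: 3)
  step 7: ref 3 -> FAULT, evict 1, frames=[3,5] (faults so far: 4)
  step 8: ref 3 -> HIT, frames=[3,5] (faults so far: 4)
  step 9: ref 5 -> HIT, frames=[3,5] (faults so far: 4)
  step 10: ref 3 -> HIT, frames=[3,5] (faults so far: 4)
  step 11: ref 1 -> FAULT, evict 3, frames=[1,5] (faults so far: 5)
  Optimal total faults: 5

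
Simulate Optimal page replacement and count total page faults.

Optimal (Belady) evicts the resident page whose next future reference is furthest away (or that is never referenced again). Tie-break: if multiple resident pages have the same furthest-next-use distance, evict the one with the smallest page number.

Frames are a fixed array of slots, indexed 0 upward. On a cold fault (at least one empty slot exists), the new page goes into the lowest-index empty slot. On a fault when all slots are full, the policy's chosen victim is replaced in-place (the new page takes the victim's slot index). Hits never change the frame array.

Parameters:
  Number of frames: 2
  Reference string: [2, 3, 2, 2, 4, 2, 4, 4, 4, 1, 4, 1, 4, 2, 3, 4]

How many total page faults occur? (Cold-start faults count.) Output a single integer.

Step 0: ref 2 → FAULT, frames=[2,-]
Step 1: ref 3 → FAULT, frames=[2,3]
Step 2: ref 2 → HIT, frames=[2,3]
Step 3: ref 2 → HIT, frames=[2,3]
Step 4: ref 4 → FAULT (evict 3), frames=[2,4]
Step 5: ref 2 → HIT, frames=[2,4]
Step 6: ref 4 → HIT, frames=[2,4]
Step 7: ref 4 → HIT, frames=[2,4]
Step 8: ref 4 → HIT, frames=[2,4]
Step 9: ref 1 → FAULT (evict 2), frames=[1,4]
Step 10: ref 4 → HIT, frames=[1,4]
Step 11: ref 1 → HIT, frames=[1,4]
Step 12: ref 4 → HIT, frames=[1,4]
Step 13: ref 2 → FAULT (evict 1), frames=[2,4]
Step 14: ref 3 → FAULT (evict 2), frames=[3,4]
Step 15: ref 4 → HIT, frames=[3,4]
Total faults: 6

Answer: 6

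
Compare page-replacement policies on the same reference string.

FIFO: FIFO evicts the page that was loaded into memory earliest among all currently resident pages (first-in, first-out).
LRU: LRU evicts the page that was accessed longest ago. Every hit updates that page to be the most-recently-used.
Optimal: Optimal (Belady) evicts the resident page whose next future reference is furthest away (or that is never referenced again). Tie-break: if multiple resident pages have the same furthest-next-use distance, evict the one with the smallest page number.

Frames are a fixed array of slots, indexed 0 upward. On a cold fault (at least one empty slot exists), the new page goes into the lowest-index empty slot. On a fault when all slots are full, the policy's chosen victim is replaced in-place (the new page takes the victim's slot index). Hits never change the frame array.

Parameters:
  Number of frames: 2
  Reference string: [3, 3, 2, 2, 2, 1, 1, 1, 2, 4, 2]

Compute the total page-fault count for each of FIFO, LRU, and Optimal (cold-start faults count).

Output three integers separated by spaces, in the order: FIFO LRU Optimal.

--- FIFO ---
  step 0: ref 3 -> FAULT, frames=[3,-] (faults so far: 1)
  step 1: ref 3 -> HIT, frames=[3,-] (faults so far: 1)
  step 2: ref 2 -> FAULT, frames=[3,2] (faults so far: 2)
  step 3: ref 2 -> HIT, frames=[3,2] (faults so far: 2)
  step 4: ref 2 -> HIT, frames=[3,2] (faults so far: 2)
  step 5: ref 1 -> FAULT, evict 3, frames=[1,2] (faults so far: 3)
  step 6: ref 1 -> HIT, frames=[1,2] (faults so far: 3)
  step 7: ref 1 -> HIT, frames=[1,2] (faults so far: 3)
  step 8: ref 2 -> HIT, frames=[1,2] (faults so far: 3)
  step 9: ref 4 -> FAULT, evict 2, frames=[1,4] (faults so far: 4)
  step 10: ref 2 -> FAULT, evict 1, frames=[2,4] (faults so far: 5)
  FIFO total faults: 5
--- LRU ---
  step 0: ref 3 -> FAULT, frames=[3,-] (faults so far: 1)
  step 1: ref 3 -> HIT, frames=[3,-] (faults so far: 1)
  step 2: ref 2 -> FAULT, frames=[3,2] (faults so far: 2)
  step 3: ref 2 -> HIT, frames=[3,2] (faults so far: 2)
  step 4: ref 2 -> HIT, frames=[3,2] (faults so far: 2)
  step 5: ref 1 -> FAULT, evict 3, frames=[1,2] (faults so far: 3)
  step 6: ref 1 -> HIT, frames=[1,2] (faults so far: 3)
  step 7: ref 1 -> HIT, frames=[1,2] (faults so far: 3)
  step 8: ref 2 -> HIT, frames=[1,2] (faults so far: 3)
  step 9: ref 4 -> FAULT, evict 1, frames=[4,2] (faults so far: 4)
  step 10: ref 2 -> HIT, frames=[4,2] (faults so far: 4)
  LRU total faults: 4
--- Optimal ---
  step 0: ref 3 -> FAULT, frames=[3,-] (faults so far: 1)
  step 1: ref 3 -> HIT, frames=[3,-] (faults so far: 1)
  step 2: ref 2 -> FAULT, frames=[3,2] (faults so far: 2)
  step 3: ref 2 -> HIT, frames=[3,2] (faults so far: 2)
  step 4: ref 2 -> HIT, frames=[3,2] (faults so far: 2)
  step 5: ref 1 -> FAULT, evict 3, frames=[1,2] (faults so far: 3)
  step 6: ref 1 -> HIT, frames=[1,2] (faults so far: 3)
  step 7: ref 1 -> HIT, frames=[1,2] (faults so far: 3)
  step 8: ref 2 -> HIT, frames=[1,2] (faults so far: 3)
  step 9: ref 4 -> FAULT, evict 1, frames=[4,2] (faults so far: 4)
  step 10: ref 2 -> HIT, frames=[4,2] (faults so far: 4)
  Optimal total faults: 4

Answer: 5 4 4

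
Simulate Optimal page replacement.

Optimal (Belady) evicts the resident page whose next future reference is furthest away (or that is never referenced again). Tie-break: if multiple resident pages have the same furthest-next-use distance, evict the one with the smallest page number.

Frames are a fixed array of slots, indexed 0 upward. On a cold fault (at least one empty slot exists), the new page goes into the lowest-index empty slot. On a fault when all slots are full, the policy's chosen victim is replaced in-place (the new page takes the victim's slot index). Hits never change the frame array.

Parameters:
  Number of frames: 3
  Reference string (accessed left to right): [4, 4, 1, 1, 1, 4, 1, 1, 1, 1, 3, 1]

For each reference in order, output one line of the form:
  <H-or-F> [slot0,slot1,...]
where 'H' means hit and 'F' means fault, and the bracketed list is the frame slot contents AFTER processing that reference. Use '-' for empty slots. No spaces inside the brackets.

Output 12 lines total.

F [4,-,-]
H [4,-,-]
F [4,1,-]
H [4,1,-]
H [4,1,-]
H [4,1,-]
H [4,1,-]
H [4,1,-]
H [4,1,-]
H [4,1,-]
F [4,1,3]
H [4,1,3]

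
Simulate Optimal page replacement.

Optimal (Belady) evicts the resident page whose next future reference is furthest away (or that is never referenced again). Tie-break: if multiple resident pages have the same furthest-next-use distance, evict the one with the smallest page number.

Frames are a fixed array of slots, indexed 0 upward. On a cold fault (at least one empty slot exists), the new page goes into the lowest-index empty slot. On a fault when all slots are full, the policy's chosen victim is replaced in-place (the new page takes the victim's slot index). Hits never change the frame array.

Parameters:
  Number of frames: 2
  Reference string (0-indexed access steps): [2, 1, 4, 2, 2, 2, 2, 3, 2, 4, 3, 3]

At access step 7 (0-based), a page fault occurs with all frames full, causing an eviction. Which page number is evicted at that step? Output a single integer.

Answer: 4

Derivation:
Step 0: ref 2 -> FAULT, frames=[2,-]
Step 1: ref 1 -> FAULT, frames=[2,1]
Step 2: ref 4 -> FAULT, evict 1, frames=[2,4]
Step 3: ref 2 -> HIT, frames=[2,4]
Step 4: ref 2 -> HIT, frames=[2,4]
Step 5: ref 2 -> HIT, frames=[2,4]
Step 6: ref 2 -> HIT, frames=[2,4]
Step 7: ref 3 -> FAULT, evict 4, frames=[2,3]
At step 7: evicted page 4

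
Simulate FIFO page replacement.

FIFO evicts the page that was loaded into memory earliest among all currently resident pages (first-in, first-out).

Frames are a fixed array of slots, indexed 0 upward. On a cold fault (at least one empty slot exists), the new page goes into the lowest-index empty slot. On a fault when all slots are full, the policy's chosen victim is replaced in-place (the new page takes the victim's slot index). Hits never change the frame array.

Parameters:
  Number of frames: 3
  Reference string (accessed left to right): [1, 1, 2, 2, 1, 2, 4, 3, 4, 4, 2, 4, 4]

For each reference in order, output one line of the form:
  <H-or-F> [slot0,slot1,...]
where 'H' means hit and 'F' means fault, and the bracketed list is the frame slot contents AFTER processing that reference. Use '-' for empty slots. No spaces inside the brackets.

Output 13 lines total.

F [1,-,-]
H [1,-,-]
F [1,2,-]
H [1,2,-]
H [1,2,-]
H [1,2,-]
F [1,2,4]
F [3,2,4]
H [3,2,4]
H [3,2,4]
H [3,2,4]
H [3,2,4]
H [3,2,4]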